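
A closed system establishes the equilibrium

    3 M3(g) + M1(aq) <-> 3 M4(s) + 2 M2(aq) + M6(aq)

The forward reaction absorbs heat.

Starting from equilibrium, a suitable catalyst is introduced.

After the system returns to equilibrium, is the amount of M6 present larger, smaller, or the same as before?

A catalyst speeds both forward and reverse rates equally; it changes neither Q nor K — no shift from this change.
No net shift occurs, so the amount of M6 is unchanged.

unchanged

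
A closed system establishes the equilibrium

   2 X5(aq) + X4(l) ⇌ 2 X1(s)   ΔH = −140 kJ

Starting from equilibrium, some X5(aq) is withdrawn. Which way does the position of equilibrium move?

left

Removing X5 (aq), a reactant, drives the reaction to the left.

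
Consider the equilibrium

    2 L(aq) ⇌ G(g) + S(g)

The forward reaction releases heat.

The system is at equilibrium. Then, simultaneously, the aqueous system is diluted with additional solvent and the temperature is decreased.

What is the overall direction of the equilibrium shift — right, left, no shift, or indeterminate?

cannot be determined

Dilution lowers every aqueous concentration by the same factor. Δn_aq = 0 − 2 = -2, so the system shifts toward the side with more dissolved moles — to the left.
The forward reaction is exothermic. Lowering T favours the exothermic direction — shift to the right.
The individual effects push in opposite directions; without quantitative information the net direction cannot be determined.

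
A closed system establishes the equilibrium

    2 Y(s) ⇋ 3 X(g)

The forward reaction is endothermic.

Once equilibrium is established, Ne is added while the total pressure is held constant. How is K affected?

unchanged

The equilibrium constant depends only on temperature. This perturbation may move the position of equilibrium, but since T is unchanged, K itself is unchanged.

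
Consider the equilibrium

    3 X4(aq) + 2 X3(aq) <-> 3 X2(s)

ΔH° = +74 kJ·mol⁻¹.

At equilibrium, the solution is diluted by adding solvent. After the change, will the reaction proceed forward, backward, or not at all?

Dilution lowers every aqueous concentration by the same factor. Δn_aq = 0 − 5 = -5, so the system shifts toward the side with more dissolved moles — to the left.

left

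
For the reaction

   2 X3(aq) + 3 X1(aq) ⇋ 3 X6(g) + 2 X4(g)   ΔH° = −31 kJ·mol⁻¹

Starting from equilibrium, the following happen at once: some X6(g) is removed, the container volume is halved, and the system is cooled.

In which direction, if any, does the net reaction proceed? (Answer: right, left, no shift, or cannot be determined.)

cannot be determined

Removing X6 (g), a product, drives the reaction to the right.
Gas moles: reactants 0, products 5 (Δn_gas = +5). Compression shifts the system toward the side with fewer moles of gas — to the left.
The forward reaction is exothermic. Lowering T favours the exothermic direction — shift to the right.
The individual effects push in opposite directions; without quantitative information the net direction cannot be determined.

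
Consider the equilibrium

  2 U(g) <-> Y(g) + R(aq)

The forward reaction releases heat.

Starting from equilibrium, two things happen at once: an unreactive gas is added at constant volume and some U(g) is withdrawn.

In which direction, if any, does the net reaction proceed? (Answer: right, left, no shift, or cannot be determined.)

At constant volume, adding an inert gas leaves every reacting species' partial pressure unchanged, so Q is unchanged — no shift from this change.
Removing U (g), a reactant, drives the reaction to the left.
Only the nonzero effect(s) matter; the net shift is to the left.

left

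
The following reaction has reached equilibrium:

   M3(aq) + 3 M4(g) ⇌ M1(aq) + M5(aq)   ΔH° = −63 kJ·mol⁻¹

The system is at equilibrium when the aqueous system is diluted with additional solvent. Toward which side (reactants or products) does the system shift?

right

Dilution lowers every aqueous concentration by the same factor. Δn_aq = 2 − 1 = +1, so the system shifts toward the side with more dissolved moles — to the right.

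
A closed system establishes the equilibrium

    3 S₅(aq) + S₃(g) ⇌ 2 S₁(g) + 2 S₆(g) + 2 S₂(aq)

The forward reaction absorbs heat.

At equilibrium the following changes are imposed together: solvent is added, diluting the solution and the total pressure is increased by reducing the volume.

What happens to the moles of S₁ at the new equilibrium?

decreases

Dilution lowers every aqueous concentration by the same factor. Δn_aq = 2 − 3 = -1, so the system shifts toward the side with more dissolved moles — to the left.
Gas moles: reactants 1, products 4 (Δn_gas = +3). Compression shifts the system toward the side with fewer moles of gas — to the left.
The net shift is to the left. S₁ is a product, so its amount decreases.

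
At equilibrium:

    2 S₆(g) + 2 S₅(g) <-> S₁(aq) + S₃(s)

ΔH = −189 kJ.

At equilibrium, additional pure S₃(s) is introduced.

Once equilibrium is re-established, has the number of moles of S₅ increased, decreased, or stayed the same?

unchanged

S₃ is a pure solid; its activity is 1 regardless of amount, so Q is unaffected — no shift from this change.
No net shift occurs, so the amount of S₅ is unchanged.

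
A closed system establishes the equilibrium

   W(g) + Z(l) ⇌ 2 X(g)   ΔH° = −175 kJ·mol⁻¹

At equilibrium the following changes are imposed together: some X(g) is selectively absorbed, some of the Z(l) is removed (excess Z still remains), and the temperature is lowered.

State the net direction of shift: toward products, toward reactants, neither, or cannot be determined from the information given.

right

Removing X (g), a product, drives the reaction to the right.
Z is a pure liquid; its activity is 1 regardless of amount, so Q is unaffected — no shift from this change.
The forward reaction is exothermic. Lowering T favours the exothermic direction — shift to the right.
Only the nonzero effect(s) matter; the net shift is to the right.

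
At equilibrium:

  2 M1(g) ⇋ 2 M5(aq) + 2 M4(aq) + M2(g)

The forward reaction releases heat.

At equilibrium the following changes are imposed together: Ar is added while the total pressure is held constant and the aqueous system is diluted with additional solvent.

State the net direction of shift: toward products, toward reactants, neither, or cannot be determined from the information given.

cannot be determined

Adding inert gas at constant total pressure expands the volume and lowers every reacting partial pressure. With Δn_gas = 1 − 2 = -1, Q moves away from K toward the side with fewer gas moles, so the system shifts toward the side with more gas moles — to the left.
Dilution lowers every aqueous concentration by the same factor. Δn_aq = 4 − 0 = +4, so the system shifts toward the side with more dissolved moles — to the right.
The individual effects push in opposite directions; without quantitative information the net direction cannot be determined.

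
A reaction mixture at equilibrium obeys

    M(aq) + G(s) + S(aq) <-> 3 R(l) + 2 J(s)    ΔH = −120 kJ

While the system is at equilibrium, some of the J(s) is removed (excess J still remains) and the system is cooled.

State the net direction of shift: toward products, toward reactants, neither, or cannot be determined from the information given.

right

J is a pure solid; its activity is 1 regardless of amount, so Q is unaffected — no shift from this change.
The forward reaction is exothermic. Lowering T favours the exothermic direction — shift to the right.
Only the nonzero effect(s) matter; the net shift is to the right.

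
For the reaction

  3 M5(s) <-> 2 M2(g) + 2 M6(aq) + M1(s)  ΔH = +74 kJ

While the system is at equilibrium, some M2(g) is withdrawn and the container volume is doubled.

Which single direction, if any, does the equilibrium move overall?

right

Removing M2 (g), a product, drives the reaction to the right.
Gas moles: reactants 0, products 2 (Δn_gas = +2). Expansion shifts the system toward the side with more moles of gas — to the right.
All effects act in the same direction — net shift to the right.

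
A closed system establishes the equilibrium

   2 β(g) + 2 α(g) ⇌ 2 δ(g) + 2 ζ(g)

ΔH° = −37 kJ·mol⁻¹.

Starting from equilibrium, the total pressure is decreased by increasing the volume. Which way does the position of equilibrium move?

no shift

Gas moles: reactants 4, products 4. Δn_gas = 0, so a volume change leaves Q equal to K — no shift from this change.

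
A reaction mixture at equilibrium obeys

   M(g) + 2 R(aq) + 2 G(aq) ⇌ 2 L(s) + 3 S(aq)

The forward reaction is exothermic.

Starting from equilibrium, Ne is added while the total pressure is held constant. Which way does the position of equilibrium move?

left

Adding inert gas at constant total pressure expands the volume and lowers every reacting partial pressure. With Δn_gas = 0 − 1 = -1, Q moves away from K toward the side with fewer gas moles, so the system shifts toward the side with more gas moles — to the left.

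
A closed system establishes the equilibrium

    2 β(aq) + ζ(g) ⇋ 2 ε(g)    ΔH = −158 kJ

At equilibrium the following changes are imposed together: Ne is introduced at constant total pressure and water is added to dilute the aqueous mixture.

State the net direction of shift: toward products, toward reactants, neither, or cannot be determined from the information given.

cannot be determined

Adding inert gas at constant total pressure expands the volume and lowers every reacting partial pressure. With Δn_gas = 2 − 1 = +1, Q moves away from K toward the side with fewer gas moles, so the system shifts toward the side with more gas moles — to the right.
Dilution lowers every aqueous concentration by the same factor. Δn_aq = 0 − 2 = -2, so the system shifts toward the side with more dissolved moles — to the left.
The individual effects push in opposite directions; without quantitative information the net direction cannot be determined.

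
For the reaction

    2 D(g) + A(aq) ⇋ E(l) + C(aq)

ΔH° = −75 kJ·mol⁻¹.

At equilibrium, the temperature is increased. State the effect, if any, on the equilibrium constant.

decreases

K depends on temperature via the van 't Hoff relation. The forward reaction is exothermic, so raising T decreases K.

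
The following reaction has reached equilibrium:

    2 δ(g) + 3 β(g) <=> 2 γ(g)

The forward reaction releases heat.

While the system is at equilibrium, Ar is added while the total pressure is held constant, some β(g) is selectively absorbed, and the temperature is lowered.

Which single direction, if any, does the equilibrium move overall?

cannot be determined

Adding inert gas at constant total pressure expands the volume and lowers every reacting partial pressure. With Δn_gas = 2 − 5 = -3, Q moves away from K toward the side with fewer gas moles, so the system shifts toward the side with more gas moles — to the left.
Removing β (g), a reactant, drives the reaction to the left.
The forward reaction is exothermic. Lowering T favours the exothermic direction — shift to the right.
The individual effects push in opposite directions; without quantitative information the net direction cannot be determined.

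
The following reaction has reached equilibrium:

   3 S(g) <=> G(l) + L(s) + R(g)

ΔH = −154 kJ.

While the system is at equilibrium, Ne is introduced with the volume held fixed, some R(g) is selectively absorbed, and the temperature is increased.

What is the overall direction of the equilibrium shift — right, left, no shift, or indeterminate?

At constant volume, adding an inert gas leaves every reacting species' partial pressure unchanged, so Q is unchanged — no shift from this change.
Removing R (g), a product, drives the reaction to the right.
The forward reaction is exothermic. Raising T favours the endothermic direction — shift to the left.
The individual effects push in opposite directions; without quantitative information the net direction cannot be determined.

cannot be determined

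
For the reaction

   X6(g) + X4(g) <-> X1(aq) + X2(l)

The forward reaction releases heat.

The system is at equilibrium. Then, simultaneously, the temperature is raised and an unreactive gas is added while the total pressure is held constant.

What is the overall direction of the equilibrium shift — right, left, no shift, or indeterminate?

The forward reaction is exothermic. Raising T favours the endothermic direction — shift to the left.
Adding inert gas at constant total pressure expands the volume and lowers every reacting partial pressure. With Δn_gas = 0 − 2 = -2, Q moves away from K toward the side with fewer gas moles, so the system shifts toward the side with more gas moles — to the left.
All effects act in the same direction — net shift to the left.

left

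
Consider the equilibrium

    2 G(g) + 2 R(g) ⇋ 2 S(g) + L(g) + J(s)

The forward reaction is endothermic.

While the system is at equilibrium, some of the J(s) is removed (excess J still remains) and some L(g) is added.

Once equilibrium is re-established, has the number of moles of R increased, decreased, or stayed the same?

J is a pure solid; its activity is 1 regardless of amount, so Q is unaffected — no shift from this change.
Adding L (g), a product, drives the reaction to the left.
The net shift is to the left. R is a reactant, so its amount increases.

increases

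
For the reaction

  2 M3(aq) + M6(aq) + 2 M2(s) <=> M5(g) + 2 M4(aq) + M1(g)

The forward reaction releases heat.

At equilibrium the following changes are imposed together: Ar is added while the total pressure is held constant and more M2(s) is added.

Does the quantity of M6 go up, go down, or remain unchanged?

Adding inert gas at constant total pressure expands the volume and lowers every reacting partial pressure. With Δn_gas = 2 − 0 = +2, Q moves away from K toward the side with fewer gas moles, so the system shifts toward the side with more gas moles — to the right.
M2 is a pure solid; its activity is 1 regardless of amount, so Q is unaffected — no shift from this change.
The net shift is to the right. M6 is a reactant, so its amount decreases.

decreases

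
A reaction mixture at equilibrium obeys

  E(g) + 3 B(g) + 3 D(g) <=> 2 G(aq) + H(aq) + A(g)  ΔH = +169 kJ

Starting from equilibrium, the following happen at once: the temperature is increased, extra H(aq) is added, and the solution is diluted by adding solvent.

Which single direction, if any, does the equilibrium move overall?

The forward reaction is endothermic. Raising T favours the endothermic direction — shift to the right.
Adding H (aq), a product, drives the reaction to the left.
Dilution lowers every aqueous concentration by the same factor. Δn_aq = 3 − 0 = +3, so the system shifts toward the side with more dissolved moles — to the right.
The individual effects push in opposite directions; without quantitative information the net direction cannot be determined.

cannot be determined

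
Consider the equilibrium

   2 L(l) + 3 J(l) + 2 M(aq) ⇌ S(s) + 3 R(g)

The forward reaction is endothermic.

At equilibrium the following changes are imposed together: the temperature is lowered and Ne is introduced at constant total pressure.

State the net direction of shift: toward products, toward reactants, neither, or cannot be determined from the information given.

The forward reaction is endothermic. Lowering T favours the exothermic direction — shift to the left.
Adding inert gas at constant total pressure expands the volume and lowers every reacting partial pressure. With Δn_gas = 3 − 0 = +3, Q moves away from K toward the side with fewer gas moles, so the system shifts toward the side with more gas moles — to the right.
The individual effects push in opposite directions; without quantitative information the net direction cannot be determined.

cannot be determined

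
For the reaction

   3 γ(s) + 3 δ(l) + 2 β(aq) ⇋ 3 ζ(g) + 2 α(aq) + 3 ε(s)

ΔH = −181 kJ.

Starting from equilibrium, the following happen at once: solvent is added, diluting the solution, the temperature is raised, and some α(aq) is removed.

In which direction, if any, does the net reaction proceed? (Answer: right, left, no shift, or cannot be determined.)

cannot be determined

Dilution scales every aqueous concentration by the same factor. Δn_aq = 2 − 2 = 0, so Q is unchanged — no shift.
The forward reaction is exothermic. Raising T favours the endothermic direction — shift to the left.
Removing α (aq), a product, drives the reaction to the right.
The individual effects push in opposite directions; without quantitative information the net direction cannot be determined.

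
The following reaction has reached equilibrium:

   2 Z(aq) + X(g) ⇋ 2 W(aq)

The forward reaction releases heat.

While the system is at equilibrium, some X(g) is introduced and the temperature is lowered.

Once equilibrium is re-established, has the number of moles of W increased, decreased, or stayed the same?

increases

Adding X (g), a reactant, drives the reaction to the right.
The forward reaction is exothermic. Lowering T favours the exothermic direction — shift to the right.
The net shift is to the right. W is a product, so its amount increases.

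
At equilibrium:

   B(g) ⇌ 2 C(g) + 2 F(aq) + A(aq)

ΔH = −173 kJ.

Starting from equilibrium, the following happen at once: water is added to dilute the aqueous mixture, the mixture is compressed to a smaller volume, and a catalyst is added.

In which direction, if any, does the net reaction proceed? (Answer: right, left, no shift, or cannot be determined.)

cannot be determined

Dilution lowers every aqueous concentration by the same factor. Δn_aq = 3 − 0 = +3, so the system shifts toward the side with more dissolved moles — to the right.
Gas moles: reactants 1, products 2 (Δn_gas = +1). Compression shifts the system toward the side with fewer moles of gas — to the left.
A catalyst speeds both forward and reverse rates equally; it changes neither Q nor K — no shift from this change.
The individual effects push in opposite directions; without quantitative information the net direction cannot be determined.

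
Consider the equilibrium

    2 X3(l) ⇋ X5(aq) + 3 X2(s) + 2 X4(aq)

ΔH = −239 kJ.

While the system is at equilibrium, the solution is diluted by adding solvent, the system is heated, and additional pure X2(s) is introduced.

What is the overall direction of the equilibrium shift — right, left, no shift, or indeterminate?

Dilution lowers every aqueous concentration by the same factor. Δn_aq = 3 − 0 = +3, so the system shifts toward the side with more dissolved moles — to the right.
The forward reaction is exothermic. Raising T favours the endothermic direction — shift to the left.
X2 is a pure solid; its activity is 1 regardless of amount, so Q is unaffected — no shift from this change.
The individual effects push in opposite directions; without quantitative information the net direction cannot be determined.

cannot be determined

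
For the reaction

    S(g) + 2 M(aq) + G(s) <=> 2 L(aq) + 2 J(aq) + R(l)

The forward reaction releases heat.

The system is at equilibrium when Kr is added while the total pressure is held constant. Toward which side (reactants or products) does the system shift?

Adding inert gas at constant total pressure expands the volume and lowers every reacting partial pressure. With Δn_gas = 0 − 1 = -1, Q moves away from K toward the side with fewer gas moles, so the system shifts toward the side with more gas moles — to the left.

left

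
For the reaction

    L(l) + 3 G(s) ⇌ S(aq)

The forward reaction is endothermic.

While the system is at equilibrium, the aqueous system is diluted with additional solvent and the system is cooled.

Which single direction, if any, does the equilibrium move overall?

cannot be determined

Dilution lowers every aqueous concentration by the same factor. Δn_aq = 1 − 0 = +1, so the system shifts toward the side with more dissolved moles — to the right.
The forward reaction is endothermic. Lowering T favours the exothermic direction — shift to the left.
The individual effects push in opposite directions; without quantitative information the net direction cannot be determined.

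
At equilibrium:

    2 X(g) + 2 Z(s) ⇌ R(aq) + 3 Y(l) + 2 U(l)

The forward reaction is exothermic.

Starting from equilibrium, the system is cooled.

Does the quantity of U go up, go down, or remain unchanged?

increases

The forward reaction is exothermic. Lowering T favours the exothermic direction — shift to the right.
The net shift is to the right. U is a product, so its amount increases.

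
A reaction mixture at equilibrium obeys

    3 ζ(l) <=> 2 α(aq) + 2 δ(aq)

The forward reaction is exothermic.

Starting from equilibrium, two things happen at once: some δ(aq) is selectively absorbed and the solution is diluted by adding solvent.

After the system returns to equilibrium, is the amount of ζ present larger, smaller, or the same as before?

decreases

Removing δ (aq), a product, drives the reaction to the right.
Dilution lowers every aqueous concentration by the same factor. Δn_aq = 4 − 0 = +4, so the system shifts toward the side with more dissolved moles — to the right.
The net shift is to the right. ζ is a reactant, so its amount decreases.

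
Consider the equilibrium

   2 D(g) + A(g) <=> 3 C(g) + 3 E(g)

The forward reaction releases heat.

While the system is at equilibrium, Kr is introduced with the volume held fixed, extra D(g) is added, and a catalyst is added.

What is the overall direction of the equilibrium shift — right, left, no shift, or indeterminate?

At constant volume, adding an inert gas leaves every reacting species' partial pressure unchanged, so Q is unchanged — no shift from this change.
Adding D (g), a reactant, drives the reaction to the right.
A catalyst speeds both forward and reverse rates equally; it changes neither Q nor K — no shift from this change.
Only the nonzero effect(s) matter; the net shift is to the right.

right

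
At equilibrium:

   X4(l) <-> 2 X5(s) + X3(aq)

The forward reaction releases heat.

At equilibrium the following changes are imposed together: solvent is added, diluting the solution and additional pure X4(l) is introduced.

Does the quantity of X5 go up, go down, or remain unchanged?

Dilution lowers every aqueous concentration by the same factor. Δn_aq = 1 − 0 = +1, so the system shifts toward the side with more dissolved moles — to the right.
X4 is a pure liquid; its activity is 1 regardless of amount, so Q is unaffected — no shift from this change.
The net shift is to the right. X5 is a product, so its amount increases.

increases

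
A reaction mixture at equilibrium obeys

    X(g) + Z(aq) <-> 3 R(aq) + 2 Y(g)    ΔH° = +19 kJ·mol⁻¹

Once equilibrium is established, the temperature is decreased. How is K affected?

K depends on temperature via the van 't Hoff relation. The forward reaction is endothermic, so lowering T decreases K.

decreases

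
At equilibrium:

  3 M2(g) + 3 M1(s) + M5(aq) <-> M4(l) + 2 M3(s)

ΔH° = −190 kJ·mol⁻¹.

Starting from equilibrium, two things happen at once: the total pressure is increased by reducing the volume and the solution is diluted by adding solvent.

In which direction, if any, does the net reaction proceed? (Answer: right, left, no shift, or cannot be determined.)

Gas moles: reactants 3, products 0 (Δn_gas = -3). Compression shifts the system toward the side with fewer moles of gas — to the right.
Dilution lowers every aqueous concentration by the same factor. Δn_aq = 0 − 1 = -1, so the system shifts toward the side with more dissolved moles — to the left.
The individual effects push in opposite directions; without quantitative information the net direction cannot be determined.

cannot be determined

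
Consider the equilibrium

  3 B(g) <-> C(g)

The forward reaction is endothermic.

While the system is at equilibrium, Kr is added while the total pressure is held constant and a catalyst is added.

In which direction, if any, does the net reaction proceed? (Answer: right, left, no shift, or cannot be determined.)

left

Adding inert gas at constant total pressure expands the volume and lowers every reacting partial pressure. With Δn_gas = 1 − 3 = -2, Q moves away from K toward the side with fewer gas moles, so the system shifts toward the side with more gas moles — to the left.
A catalyst speeds both forward and reverse rates equally; it changes neither Q nor K — no shift from this change.
Only the nonzero effect(s) matter; the net shift is to the left.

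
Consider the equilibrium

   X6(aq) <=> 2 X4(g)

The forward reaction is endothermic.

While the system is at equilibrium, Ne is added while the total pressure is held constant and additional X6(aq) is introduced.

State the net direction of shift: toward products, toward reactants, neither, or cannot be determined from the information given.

right

Adding inert gas at constant total pressure expands the volume and lowers every reacting partial pressure. With Δn_gas = 2 − 0 = +2, Q moves away from K toward the side with fewer gas moles, so the system shifts toward the side with more gas moles — to the right.
Adding X6 (aq), a reactant, drives the reaction to the right.
All effects act in the same direction — net shift to the right.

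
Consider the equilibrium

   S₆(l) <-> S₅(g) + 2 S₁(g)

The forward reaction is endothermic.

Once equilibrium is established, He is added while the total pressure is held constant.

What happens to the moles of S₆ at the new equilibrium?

decreases

Adding inert gas at constant total pressure expands the volume and lowers every reacting partial pressure. With Δn_gas = 3 − 0 = +3, Q moves away from K toward the side with fewer gas moles, so the system shifts toward the side with more gas moles — to the right.
The net shift is to the right. S₆ is a reactant, so its amount decreases.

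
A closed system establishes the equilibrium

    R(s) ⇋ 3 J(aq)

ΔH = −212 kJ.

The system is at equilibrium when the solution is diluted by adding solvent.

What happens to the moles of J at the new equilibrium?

increases

Dilution lowers every aqueous concentration by the same factor. Δn_aq = 3 − 0 = +3, so the system shifts toward the side with more dissolved moles — to the right.
The net shift is to the right. J is a product, so its amount increases.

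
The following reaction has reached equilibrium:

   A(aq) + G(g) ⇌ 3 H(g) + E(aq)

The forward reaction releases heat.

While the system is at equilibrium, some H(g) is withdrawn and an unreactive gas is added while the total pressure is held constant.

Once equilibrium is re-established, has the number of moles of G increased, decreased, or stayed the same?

Removing H (g), a product, drives the reaction to the right.
Adding inert gas at constant total pressure expands the volume and lowers every reacting partial pressure. With Δn_gas = 3 − 1 = +2, Q moves away from K toward the side with fewer gas moles, so the system shifts toward the side with more gas moles — to the right.
The net shift is to the right. G is a reactant, so its amount decreases.

decreases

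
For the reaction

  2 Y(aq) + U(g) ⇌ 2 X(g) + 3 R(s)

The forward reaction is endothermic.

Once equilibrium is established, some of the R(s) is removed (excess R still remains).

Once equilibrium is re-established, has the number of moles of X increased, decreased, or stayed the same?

R is a pure solid; its activity is 1 regardless of amount, so Q is unaffected — no shift from this change.
No net shift occurs, so the amount of X is unchanged.

unchanged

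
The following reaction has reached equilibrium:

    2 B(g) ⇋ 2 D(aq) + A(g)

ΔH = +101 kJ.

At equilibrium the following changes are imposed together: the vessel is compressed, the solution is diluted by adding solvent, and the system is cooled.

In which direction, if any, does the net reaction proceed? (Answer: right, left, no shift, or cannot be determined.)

cannot be determined

Gas moles: reactants 2, products 1 (Δn_gas = -1). Compression shifts the system toward the side with fewer moles of gas — to the right.
Dilution lowers every aqueous concentration by the same factor. Δn_aq = 2 − 0 = +2, so the system shifts toward the side with more dissolved moles — to the right.
The forward reaction is endothermic. Lowering T favours the exothermic direction — shift to the left.
The individual effects push in opposite directions; without quantitative information the net direction cannot be determined.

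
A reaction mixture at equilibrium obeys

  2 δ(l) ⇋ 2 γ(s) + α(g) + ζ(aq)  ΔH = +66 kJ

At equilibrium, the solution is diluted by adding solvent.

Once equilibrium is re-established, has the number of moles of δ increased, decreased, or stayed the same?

decreases

Dilution lowers every aqueous concentration by the same factor. Δn_aq = 1 − 0 = +1, so the system shifts toward the side with more dissolved moles — to the right.
The net shift is to the right. δ is a reactant, so its amount decreases.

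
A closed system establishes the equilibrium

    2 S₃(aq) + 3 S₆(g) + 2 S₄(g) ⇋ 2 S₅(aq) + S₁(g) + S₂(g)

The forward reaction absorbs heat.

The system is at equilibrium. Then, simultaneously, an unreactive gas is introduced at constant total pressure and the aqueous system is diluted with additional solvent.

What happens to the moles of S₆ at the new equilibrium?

Adding inert gas at constant total pressure expands the volume and lowers every reacting partial pressure. With Δn_gas = 2 − 5 = -3, Q moves away from K toward the side with fewer gas moles, so the system shifts toward the side with more gas moles — to the left.
Dilution scales every aqueous concentration by the same factor. Δn_aq = 2 − 2 = 0, so Q is unchanged — no shift.
The net shift is to the left. S₆ is a reactant, so its amount increases.

increases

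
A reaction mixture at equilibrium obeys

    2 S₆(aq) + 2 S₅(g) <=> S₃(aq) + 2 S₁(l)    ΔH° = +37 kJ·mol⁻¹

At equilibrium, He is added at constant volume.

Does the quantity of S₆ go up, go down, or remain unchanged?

At constant volume, adding an inert gas leaves every reacting species' partial pressure unchanged, so Q is unchanged — no shift from this change.
No net shift occurs, so the amount of S₆ is unchanged.

unchanged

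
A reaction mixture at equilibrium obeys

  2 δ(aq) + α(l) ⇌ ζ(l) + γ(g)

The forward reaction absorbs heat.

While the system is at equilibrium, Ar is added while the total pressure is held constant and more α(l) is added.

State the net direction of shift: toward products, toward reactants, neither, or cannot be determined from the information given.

Adding inert gas at constant total pressure expands the volume and lowers every reacting partial pressure. With Δn_gas = 1 − 0 = +1, Q moves away from K toward the side with fewer gas moles, so the system shifts toward the side with more gas moles — to the right.
α is a pure liquid; its activity is 1 regardless of amount, so Q is unaffected — no shift from this change.
Only the nonzero effect(s) matter; the net shift is to the right.

right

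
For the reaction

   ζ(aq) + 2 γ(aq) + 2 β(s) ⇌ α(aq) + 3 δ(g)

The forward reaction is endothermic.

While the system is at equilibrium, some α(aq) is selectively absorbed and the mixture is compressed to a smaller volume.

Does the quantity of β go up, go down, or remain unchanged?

Removing α (aq), a product, drives the reaction to the right.
Gas moles: reactants 0, products 3 (Δn_gas = +3). Compression shifts the system toward the side with fewer moles of gas — to the left.
The two effects oppose each other, so the net shift — and hence the change in β — cannot be determined from the given information.

cannot be determined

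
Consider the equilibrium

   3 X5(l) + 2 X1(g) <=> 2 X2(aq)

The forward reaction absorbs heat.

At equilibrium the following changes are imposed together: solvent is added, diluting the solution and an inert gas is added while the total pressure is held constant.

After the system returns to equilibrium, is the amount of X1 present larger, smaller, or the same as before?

Dilution lowers every aqueous concentration by the same factor. Δn_aq = 2 − 0 = +2, so the system shifts toward the side with more dissolved moles — to the right.
Adding inert gas at constant total pressure expands the volume and lowers every reacting partial pressure. With Δn_gas = 0 − 2 = -2, Q moves away from K toward the side with fewer gas moles, so the system shifts toward the side with more gas moles — to the left.
The two effects oppose each other, so the net shift — and hence the change in X1 — cannot be determined from the given information.

cannot be determined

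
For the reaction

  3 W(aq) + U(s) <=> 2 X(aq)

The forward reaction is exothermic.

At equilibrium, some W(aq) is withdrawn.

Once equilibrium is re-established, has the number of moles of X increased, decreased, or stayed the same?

Removing W (aq), a reactant, drives the reaction to the left.
The net shift is to the left. X is a product, so its amount decreases.

decreases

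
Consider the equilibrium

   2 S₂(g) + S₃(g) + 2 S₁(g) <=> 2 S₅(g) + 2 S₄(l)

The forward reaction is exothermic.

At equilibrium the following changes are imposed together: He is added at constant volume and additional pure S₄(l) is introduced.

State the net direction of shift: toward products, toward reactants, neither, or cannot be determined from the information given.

At constant volume, adding an inert gas leaves every reacting species' partial pressure unchanged, so Q is unchanged — no shift from this change.
S₄ is a pure liquid; its activity is 1 regardless of amount, so Q is unaffected — no shift from this change.
None of the changes alters Q relative to K, so there is no net shift.

no shift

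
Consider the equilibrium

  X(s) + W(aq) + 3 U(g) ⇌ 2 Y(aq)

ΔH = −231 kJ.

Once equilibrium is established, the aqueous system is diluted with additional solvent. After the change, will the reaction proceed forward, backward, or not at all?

right

Dilution lowers every aqueous concentration by the same factor. Δn_aq = 2 − 1 = +1, so the system shifts toward the side with more dissolved moles — to the right.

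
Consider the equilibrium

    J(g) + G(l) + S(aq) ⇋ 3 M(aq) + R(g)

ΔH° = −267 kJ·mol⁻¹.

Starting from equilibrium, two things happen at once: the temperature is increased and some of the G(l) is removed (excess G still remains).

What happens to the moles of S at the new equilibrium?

increases

The forward reaction is exothermic. Raising T favours the endothermic direction — shift to the left.
G is a pure liquid; its activity is 1 regardless of amount, so Q is unaffected — no shift from this change.
The net shift is to the left. S is a reactant, so its amount increases.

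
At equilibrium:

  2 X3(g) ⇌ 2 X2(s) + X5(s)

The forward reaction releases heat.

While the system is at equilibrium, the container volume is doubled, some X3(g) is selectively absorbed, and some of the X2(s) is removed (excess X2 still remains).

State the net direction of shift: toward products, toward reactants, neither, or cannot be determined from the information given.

Gas moles: reactants 2, products 0 (Δn_gas = -2). Expansion shifts the system toward the side with more moles of gas — to the left.
Removing X3 (g), a reactant, drives the reaction to the left.
X2 is a pure solid; its activity is 1 regardless of amount, so Q is unaffected — no shift from this change.
Only the nonzero effect(s) matter; the net shift is to the left.

left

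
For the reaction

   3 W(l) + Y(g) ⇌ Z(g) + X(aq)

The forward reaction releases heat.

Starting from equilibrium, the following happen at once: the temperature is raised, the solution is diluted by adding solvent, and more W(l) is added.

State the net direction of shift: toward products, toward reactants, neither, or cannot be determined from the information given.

The forward reaction is exothermic. Raising T favours the endothermic direction — shift to the left.
Dilution lowers every aqueous concentration by the same factor. Δn_aq = 1 − 0 = +1, so the system shifts toward the side with more dissolved moles — to the right.
W is a pure liquid; its activity is 1 regardless of amount, so Q is unaffected — no shift from this change.
The individual effects push in opposite directions; without quantitative information the net direction cannot be determined.

cannot be determined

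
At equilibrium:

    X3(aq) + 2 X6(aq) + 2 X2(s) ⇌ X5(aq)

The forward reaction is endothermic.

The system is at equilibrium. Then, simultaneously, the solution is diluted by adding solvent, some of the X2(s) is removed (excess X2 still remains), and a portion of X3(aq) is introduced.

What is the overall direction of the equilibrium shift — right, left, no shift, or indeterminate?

cannot be determined

Dilution lowers every aqueous concentration by the same factor. Δn_aq = 1 − 3 = -2, so the system shifts toward the side with more dissolved moles — to the left.
X2 is a pure solid; its activity is 1 regardless of amount, so Q is unaffected — no shift from this change.
Adding X3 (aq), a reactant, drives the reaction to the right.
The individual effects push in opposite directions; without quantitative information the net direction cannot be determined.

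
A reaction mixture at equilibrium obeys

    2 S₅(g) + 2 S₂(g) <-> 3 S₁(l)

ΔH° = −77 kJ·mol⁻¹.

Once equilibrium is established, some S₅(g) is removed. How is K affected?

unchanged

The equilibrium constant depends only on temperature. This perturbation may move the position of equilibrium, but since T is unchanged, K itself is unchanged.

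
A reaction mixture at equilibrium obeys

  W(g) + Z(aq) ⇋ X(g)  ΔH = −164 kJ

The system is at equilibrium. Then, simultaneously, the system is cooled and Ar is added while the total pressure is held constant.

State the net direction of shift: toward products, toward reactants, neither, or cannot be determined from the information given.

The forward reaction is exothermic. Lowering T favours the exothermic direction — shift to the right.
Adding inert gas at constant total pressure expands the volume, scaling every reacting partial pressure by the same factor. Δn_gas = 1 − 1 = 0, so Q is unchanged — no shift.
Only the nonzero effect(s) matter; the net shift is to the right.

right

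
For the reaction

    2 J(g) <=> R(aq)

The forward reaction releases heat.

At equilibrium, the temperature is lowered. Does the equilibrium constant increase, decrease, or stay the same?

K depends on temperature via the van 't Hoff relation. The forward reaction is exothermic, so lowering T increases K.

increases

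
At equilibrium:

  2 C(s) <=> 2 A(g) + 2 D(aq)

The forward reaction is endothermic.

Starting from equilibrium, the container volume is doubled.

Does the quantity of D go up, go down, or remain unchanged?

Gas moles: reactants 0, products 2 (Δn_gas = +2). Expansion shifts the system toward the side with more moles of gas — to the right.
The net shift is to the right. D is a product, so its amount increases.

increases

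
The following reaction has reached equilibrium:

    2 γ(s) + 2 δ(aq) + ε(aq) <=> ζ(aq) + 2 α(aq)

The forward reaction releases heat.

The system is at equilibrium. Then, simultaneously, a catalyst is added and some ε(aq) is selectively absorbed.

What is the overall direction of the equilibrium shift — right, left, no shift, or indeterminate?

A catalyst speeds both forward and reverse rates equally; it changes neither Q nor K — no shift from this change.
Removing ε (aq), a reactant, drives the reaction to the left.
Only the nonzero effect(s) matter; the net shift is to the left.

left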